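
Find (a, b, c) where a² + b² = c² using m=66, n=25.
(3731, 3300, 4981)

Euclid's formula: a = m² - n², b = 2mn, c = m² + n²
m = 66, n = 25
a = 66² - 25² = 4356 - 625 = 3731
b = 2 × 66 × 25 = 3300
c = 66² + 25² = 4356 + 625 = 4981
Verification: 3731² + 3300² = 13920361 + 10890000 = 24810361 = 4981² ✓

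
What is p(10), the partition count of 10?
42

p(n) counts ways to write n as a sum of positive integers (order ignored).
Examples: 10; 9 + 1; 8 + 2; 8 + 1 + 1; 7 + 3; ... (42 total)
p(10) = 42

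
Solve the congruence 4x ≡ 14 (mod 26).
x ≡ 10 (mod 13)

gcd(4, 26) = 2, which divides 14, so solutions exist.
Divide through by 2: 2x ≡ 7 (mod 13).
Find 2^(-1) mod 13 by the extended Euclidean algorithm:
13 = 6 × 2 + 1  ⟹  1 = (1)·13 + (-6)·2
So (-6)·2 ≡ 1 (mod 13), i.e. 2^(-1) ≡ -6 ≡ 7 (mod 13).
x ≡ 7 × 7 = 49 ≡ 10 (mod 13).
Check: 4 × 10 = 40 ≡ 14 (mod 26).
x ≡ 10 (mod 13), giving 2 solutions mod 26.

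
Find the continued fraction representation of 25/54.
[0; 2, 6, 4]

Euclidean algorithm steps:
25 = 0 × 54 + 25
54 = 2 × 25 + 4
25 = 6 × 4 + 1
4 = 4 × 1 + 0
Continued fraction: [0; 2, 6, 4]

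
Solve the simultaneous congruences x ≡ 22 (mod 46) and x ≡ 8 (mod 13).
528

Using Chinese Remainder Theorem:
M = 46 × 13 = 598
M1 = 13, M2 = 46
y1 = 13^(-1) mod 46 = 39
y2 = 46^(-1) mod 13 = 2
x = (22×13×39 + 8×46×2) mod 598 = 528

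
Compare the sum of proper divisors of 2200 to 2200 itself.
abundant

Proper divisors of 2200: sum = 1 + 2 + 4 + 5 + 8 + 10 + 11 + 20 + ... + 275 + 440 + 550 + 1100 (23 divisors) = 3380
Since 3380 > 2200, 2200 is abundant.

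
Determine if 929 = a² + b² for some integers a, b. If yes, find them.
20² + 23² (a=20, b=23)

Factorization: 929 = 929
By Fermat: n is sum of two squares iff every prime p ≡ 3 (mod 4) appears to even power.
All primes ≡ 3 (mod 4) appear to even power.
Search a = 0, 1, 2, … for 929 - a² a perfect square: first hit at a = 20: 929 - 400 = 529 = 23².
929 = 20² + 23² = 400 + 529 ✓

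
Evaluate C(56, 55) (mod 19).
18

Using Lucas' theorem:
Write n=56 and k=55 in base 19:
n in base 19: [2, 18]
k in base 19: [2, 17]
C(56,55) mod 19 = ∏ C(n_i, k_i) mod 19
Digit binomials (mod 19): C(2,2) = 1; C(18,17) = 18
Product: 1 × 18 = 18 ≡ 18 (mod 19)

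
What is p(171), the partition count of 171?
301384802048

p(n) counts ways to write n as a sum of positive integers (order ignored).
Euler's pentagonal recurrence: p(k) = p(k-1) + p(k-2) - p(k-5) - p(k-7) + p(k-12) + p(k-15) - ... (offsets j(3j∓1)/2, signs ++--, p(0)=1, p(<0)=0).
DP table for k = 0..170: p(0)=1, p(1)=1, p(2)=2, p(3)=3, p(4)=5, p(5)=7, p(6)=11, p(7)=15, p(8)=22, p(9)=30, p(10)=42, p(11)=56, p(12)=77, p(13)=101, p(14)=135, p(15)=176, p(16)=231, p(17)=297, p(18)=385, p(19)=490, p(20)=627, p(21)=792, p(22)=1002, p(23)=1255, p(24)=1575, p(25)=1958, p(26)=2436, p(27)=3010, p(28)=3718, p(29)=4565, p(30)=5604, p(31)=6842, p(32)=8349, p(33)=10143, p(34)=12310, p(35)=14883, p(36)=17977, p(37)=21637, p(38)=26015, p(39)=31185, p(40)=37338, p(41)=44583, p(42)=53174, p(43)=63261, p(44)=75175, p(45)=89134, p(46)=105558, p(47)=124754, p(48)=147273, p(49)=173525, p(50)=204226, p(51)=239943, p(52)=281589, p(53)=329931, p(54)=386155, p(55)=451276, p(56)=526823, p(57)=614154, p(58)=715220, p(59)=831820, p(60)=966467, p(61)=1121505, p(62)=1300156, p(63)=1505499, p(64)=1741630, p(65)=2012558, p(66)=2323520, p(67)=2679689, p(68)=3087735, p(69)=3554345, p(70)=4087968, p(71)=4697205, p(72)=5392783, p(73)=6185689, p(74)=7089500, p(75)=8118264, p(76)=9289091, p(77)=10619863, p(78)=12132164, p(79)=13848650, p(80)=15796476, p(81)=18004327, p(82)=20506255, p(83)=23338469, p(84)=26543660, p(85)=30167357, p(86)=34262962, p(87)=38887673, p(88)=44108109, p(89)=49995925, p(90)=56634173, p(91)=64112359, p(92)=72533807, p(93)=82010177, p(94)=92669720, p(95)=104651419, p(96)=118114304, p(97)=133230930, p(98)=150198136, p(99)=169229875, p(100)=190569292, p(101)=214481126, p(102)=241265379, p(103)=271248950, p(104)=304801365, p(105)=342325709, p(106)=384276336, p(107)=431149389, p(108)=483502844, p(109)=541946240, p(110)=607163746, p(111)=679903203, p(112)=761002156, p(113)=851376628, p(114)=952050665, p(115)=1064144451, p(116)=1188908248, p(117)=1327710076, p(118)=1482074143, p(119)=1653668665, p(120)=1844349560, p(121)=2056148051, p(122)=2291320912, p(123)=2552338241, p(124)=2841940500, p(125)=3163127352, p(126)=3519222692, p(127)=3913864295, p(128)=4351078600, p(129)=4835271870, p(130)=5371315400, p(131)=5964539504, p(132)=6620830889, p(133)=7346629512, p(134)=8149040695, p(135)=9035836076, p(136)=10015581680, p(137)=11097645016, p(138)=12292341831, p(139)=13610949895, p(140)=15065878135, p(141)=16670689208, p(142)=18440293320, p(143)=20390982757, p(144)=22540654445, p(145)=24908858009, p(146)=27517052599, p(147)=30388671978, p(148)=33549419497, p(149)=37027355200, p(150)=40853235313, p(151)=45060624582, p(152)=49686288421, p(153)=54770336324, p(154)=60356673280, p(155)=66493182097, p(156)=73232243759, p(157)=80630964769, p(158)=88751778802, p(159)=97662728555, p(160)=107438159466, p(161)=118159068427, p(162)=129913904637, p(163)=142798995930, p(164)=156919475295, p(165)=172389800255, p(166)=189334822579, p(167)=207890420102, p(168)=228204732751, p(169)=250438925115, p(170)=274768617130.
Final step: p(171) = p(170) + p(169) - p(166) - p(164) + p(159) + p(156) - p(149) - p(145) + p(136) + p(131) - p(120) - p(114) + p(101) + p(94) - p(79) - p(71) + p(54) + p(45) - p(26) - p(16)
= 274768617130 + 250438925115 - 189334822579 - 156919475295 + 97662728555 + 73232243759 - 37027355200 - 24908858009 + 10015581680 + 5964539504 - 1844349560 - 952050665 + 214481126 + 92669720 - 13848650 - 4697205 + 386155 + 89134 - 2436 - 231
= 301384802048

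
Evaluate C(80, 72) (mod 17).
2

Using Lucas' theorem:
Write n=80 and k=72 in base 17:
n in base 17: [4, 12]
k in base 17: [4, 4]
C(80,72) mod 17 = ∏ C(n_i, k_i) mod 17
Digit binomials (mod 17): C(4,4) = 1; C(12,4) = 495 ≡ 2
Product: 1 × 2 = 2 ≡ 2 (mod 17)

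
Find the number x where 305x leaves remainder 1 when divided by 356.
349

gcd(305, 356) = 1, so the inverse exists.
Extended Euclidean algorithm on (356, 305):
356 = 1 × 305 + 51  ⟹  51 = (1)·356 + (-1)·305
305 = 5 × 51 + 50  ⟹  50 = (-5)·356 + (6)·305
51 = 1 × 50 + 1  ⟹  1 = (6)·356 + (-7)·305
So (-7)·305 ≡ 1 (mod 356), i.e. 305^(-1) ≡ -7 ≡ 349 (mod 356).
Check: 305 × 349 = 106445 ≡ 1 (mod 356)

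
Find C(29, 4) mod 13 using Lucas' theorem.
0

Using Lucas' theorem:
Write n=29 and k=4 in base 13:
n in base 13: [2, 3]
k in base 13: [0, 4]
C(29,4) mod 13 = ∏ C(n_i, k_i) mod 13
Digit binomials (mod 13): C(2,0) = 1; C(3,4) = 0 (k_i > n_i)
Product: 1 × 0 = 0 ≡ 0 (mod 13)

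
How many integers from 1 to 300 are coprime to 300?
80

300 = 2^2 × 3 × 5^2
φ(n) = n × ∏(1 - 1/p) for each prime p dividing n
φ(300) = 300 × (1 - 1/2) × (1 - 1/3) × (1 - 1/5) = 80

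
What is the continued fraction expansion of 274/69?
[3; 1, 33, 2]

Euclidean algorithm steps:
274 = 3 × 69 + 67
69 = 1 × 67 + 2
67 = 33 × 2 + 1
2 = 2 × 1 + 0
Continued fraction: [3; 1, 33, 2]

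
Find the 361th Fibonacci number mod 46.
45

Matrix identity: Q^n = [[F_(n+1), F_n], [F_n, F_(n-1)]] with Q = [[1,1],[1,0]].
n = 361 = 101101001₂. Square-and-multiply, entries mod 46:
Q^1 = [[1,1],[1,0]]
Q^2 = (Q^1)² = [[2,1],[1,1]]
Q^5 = (Q^2)²·Q = [[8,5],[5,3]]
Q^11 = (Q^5)²·Q = [[6,43],[43,9]]
Q^22 = (Q^11)² = [[45,1],[1,44]]
Q^45 = (Q^22)²·Q = [[45,2],[2,43]]
Q^90 = (Q^45)² = [[5,38],[38,13]]
Q^180 = (Q^90)² = [[43,40],[40,3]]
Q^361 = (Q^180)²·Q = [[45,45],[45,0]]
F_361 mod 46 = Q^361[0][1] = 45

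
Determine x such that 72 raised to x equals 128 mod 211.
203

Baby-step giant-step with step n = ⌈√211⌉ = 15.
Baby steps 72^j mod 211 (j:value) for j=0..14: 0:1, 1:72, 2:120, 3:200, 4:52, 5:157, 6:121, 7:61, 8:172, 9:146, 10:173, 11:7, 12:82, 13:207, 14:134.
Giant-step multiplier: 72^(-15) ≡ 72^(210-15) = 72^195 ≡ 40 (mod 211).
Giant steps γ_i = 128·40^i mod 211: γ_0=128, γ_1=56, γ_2=130, γ_3=136, γ_4=165, γ_5=59, γ_6=39, γ_7=83, γ_8=155, γ_9=81, γ_10=75, γ_11=46, γ_12=152, γ_13=172 (in table at j=8).
x = i·n + j = 13·15 + 8 = 203.
Check: 72^203 ≡ 128 (mod 211).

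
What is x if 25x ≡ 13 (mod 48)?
x ≡ 37 (mod 48)

gcd(25, 48) = 1, which divides 13, so solutions exist.
Find 25^(-1) mod 48 by the extended Euclidean algorithm:
48 = 1 × 25 + 23  ⟹  23 = (1)·48 + (-1)·25
25 = 1 × 23 + 2  ⟹  2 = (-1)·48 + (2)·25
23 = 11 × 2 + 1  ⟹  1 = (12)·48 + (-23)·25
So (-23)·25 ≡ 1 (mod 48), i.e. 25^(-1) ≡ -23 ≡ 25 (mod 48).
x ≡ 25 × 13 = 325 ≡ 37 (mod 48).
Check: 25 × 37 = 925 ≡ 13 (mod 48).
Unique solution: x ≡ 37 (mod 48)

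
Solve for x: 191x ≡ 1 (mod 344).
335

gcd(191, 344) = 1, so the inverse exists.
Extended Euclidean algorithm on (344, 191):
344 = 1 × 191 + 153  ⟹  153 = (1)·344 + (-1)·191
191 = 1 × 153 + 38  ⟹  38 = (-1)·344 + (2)·191
153 = 4 × 38 + 1  ⟹  1 = (5)·344 + (-9)·191
So (-9)·191 ≡ 1 (mod 344), i.e. 191^(-1) ≡ -9 ≡ 335 (mod 344).
Check: 191 × 335 = 63985 ≡ 1 (mod 344)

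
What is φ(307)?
306

307 = 307
φ(n) = n × ∏(1 - 1/p) for each prime p dividing n
φ(307) = 307 × (1 - 1/307) = 306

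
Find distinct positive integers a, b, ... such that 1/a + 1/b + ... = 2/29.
1/15 + 1/435

Greedy algorithm:
2/29: ceiling(29/2) = 15, use 1/15
1/435: ceiling(435/1) = 435, use 1/435
Result: 2/29 = 1/15 + 1/435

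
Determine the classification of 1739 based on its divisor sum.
deficient

Proper divisors of 1739: sum = 1 + 37 + 47 = 85
Since 85 < 1739, 1739 is deficient.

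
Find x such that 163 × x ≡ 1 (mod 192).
139

gcd(163, 192) = 1, so the inverse exists.
Extended Euclidean algorithm on (192, 163):
192 = 1 × 163 + 29  ⟹  29 = (1)·192 + (-1)·163
163 = 5 × 29 + 18  ⟹  18 = (-5)·192 + (6)·163
29 = 1 × 18 + 11  ⟹  11 = (6)·192 + (-7)·163
18 = 1 × 11 + 7  ⟹  7 = (-11)·192 + (13)·163
11 = 1 × 7 + 4  ⟹  4 = (17)·192 + (-20)·163
7 = 1 × 4 + 3  ⟹  3 = (-28)·192 + (33)·163
4 = 1 × 3 + 1  ⟹  1 = (45)·192 + (-53)·163
So (-53)·163 ≡ 1 (mod 192), i.e. 163^(-1) ≡ -53 ≡ 139 (mod 192).
Check: 163 × 139 = 22657 ≡ 1 (mod 192)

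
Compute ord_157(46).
13

157 is prime, so ord(46) divides φ(157) = 156.
Divisors of 156: 1, 2, 3, 4, 6, 12, 13, 26, 39, 52, 78, 156.
Repeated squaring: 46^1 ≡ 46, 46^2 ≡ 75, 46^4 ≡ 130, 46^8 ≡ 101, 46^16 ≡ 153, 46^32 ≡ 16, 46^64 ≡ 99, 46^128 ≡ 67 (mod 157).
Test 46^d mod 157 for each divisor d in increasing order:
46^1 ≡ 46
46^2 ≡ 75
46^3 = 46^2·46^1 ≡ 153
46^4 ≡ 130
46^6 = 46^4·46^2 ≡ 16
46^12 = 46^8·46^4 ≡ 99
46^13 = 46^8·46^4·46^1 ≡ 1  ← first divisor giving 1
The order is 13.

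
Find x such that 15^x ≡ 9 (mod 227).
184

Baby-step giant-step with step n = ⌈√227⌉ = 16.
Baby steps 15^j mod 227 (j:value) for j=0..15: 0:1, 1:15, 2:225, 3:197, 4:4, 5:60, 6:219, 7:107, 8:16, 9:13, 10:195, 11:201, 12:64, 13:52, 14:99, 15:123.
Giant-step multiplier: 15^(-16) ≡ 15^(226-16) = 15^210 ≡ 47 (mod 227).
Giant steps γ_i = 9·47^i mod 227: γ_0=9, γ_1=196, γ_2=132, γ_3=75, γ_4=120, γ_5=192, γ_6=171, γ_7=92, γ_8=11, γ_9=63, γ_10=10, γ_11=16 (in table at j=8).
x = i·n + j = 11·16 + 8 = 184.
Check: 15^184 ≡ 9 (mod 227).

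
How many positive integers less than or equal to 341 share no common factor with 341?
300

341 = 11 × 31
φ(n) = n × ∏(1 - 1/p) for each prime p dividing n
φ(341) = 341 × (1 - 1/11) × (1 - 1/31) = 300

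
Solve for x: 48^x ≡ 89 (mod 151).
143

Baby-step giant-step with step n = ⌈√151⌉ = 13.
Baby steps 48^j mod 151 (j:value) for j=0..12: 0:1, 1:48, 2:39, 3:60, 4:11, 5:75, 6:127, 7:56, 8:121, 9:70, 10:38, 11:12, 12:123.
Giant-step multiplier: 48^(-13) ≡ 48^(150-13) = 48^137 ≡ 141 (mod 151).
Giant steps γ_i = 89·141^i mod 151: γ_0=89, γ_1=16, γ_2=142, γ_3=90, γ_4=6, γ_5=91, γ_6=147, γ_7=40, γ_8=53, γ_9=74, γ_10=15, γ_11=1 (in table at j=0).
x = i·n + j = 11·13 + 0 = 143.
Check: 48^143 ≡ 89 (mod 151).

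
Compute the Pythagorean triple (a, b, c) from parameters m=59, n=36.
(2185, 4248, 4777)

Euclid's formula: a = m² - n², b = 2mn, c = m² + n²
m = 59, n = 36
a = 59² - 36² = 3481 - 1296 = 2185
b = 2 × 59 × 36 = 4248
c = 59² + 36² = 3481 + 1296 = 4777
Verification: 2185² + 4248² = 4774225 + 18045504 = 22819729 = 4777² ✓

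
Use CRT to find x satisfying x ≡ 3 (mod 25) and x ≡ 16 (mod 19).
453

Using Chinese Remainder Theorem:
M = 25 × 19 = 475
M1 = 19, M2 = 25
y1 = 19^(-1) mod 25 = 4
y2 = 25^(-1) mod 19 = 16
x = (3×19×4 + 16×25×16) mod 475 = 453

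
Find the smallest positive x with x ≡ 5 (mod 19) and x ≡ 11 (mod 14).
81

Using Chinese Remainder Theorem:
M = 19 × 14 = 266
M1 = 14, M2 = 19
y1 = 14^(-1) mod 19 = 15
y2 = 19^(-1) mod 14 = 3
x = (5×14×15 + 11×19×3) mod 266 = 81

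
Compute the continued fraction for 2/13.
[0; 6, 2]

Euclidean algorithm steps:
2 = 0 × 13 + 2
13 = 6 × 2 + 1
2 = 2 × 1 + 0
Continued fraction: [0; 6, 2]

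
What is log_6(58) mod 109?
91

Baby-step giant-step with step n = ⌈√109⌉ = 11.
Baby steps 6^j mod 109 (j:value) for j=0..10: 0:1, 1:6, 2:36, 3:107, 4:97, 5:37, 6:4, 7:24, 8:35, 9:101, 10:61.
Giant-step multiplier: 6^(-11) ≡ 6^(108-11) = 6^97 ≡ 14 (mod 109).
Giant steps γ_i = 58·14^i mod 109: γ_0=58, γ_1=49, γ_2=32, γ_3=12, γ_4=59, γ_5=63, γ_6=10, γ_7=31, γ_8=107 (in table at j=3).
x = i·n + j = 8·11 + 3 = 91.
Check: 6^91 ≡ 58 (mod 109).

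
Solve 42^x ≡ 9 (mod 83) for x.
20

Baby-step giant-step with step n = ⌈√83⌉ = 10.
Baby steps 42^j mod 83 (j:value) for j=0..9: 0:1, 1:42, 2:21, 3:52, 4:26, 5:13, 6:48, 7:24, 8:12, 9:6.
Giant-step multiplier: 42^(-10) ≡ 42^(82-10) = 42^72 ≡ 28 (mod 83).
Giant steps γ_i = 9·28^i mod 83: γ_0=9, γ_1=3, γ_2=1 (in table at j=0).
x = i·n + j = 2·10 + 0 = 20.
Check: 42^20 ≡ 9 (mod 83).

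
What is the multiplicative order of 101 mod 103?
102

103 is prime, so ord(101) divides φ(103) = 102.
Divisors of 102: 1, 2, 3, 6, 17, 34, 51, 102.
Repeated squaring: 101^1 ≡ 101, 101^2 ≡ 4, 101^4 ≡ 16, 101^8 ≡ 50, 101^16 ≡ 28, 101^32 ≡ 63, 101^64 ≡ 55 (mod 103).
Test 101^d mod 103 for each divisor d in increasing order:
101^1 ≡ 101
101^2 ≡ 4
101^3 = 101^2·101^1 ≡ 95
101^6 = 101^4·101^2 ≡ 64
101^17 = 101^16·101^1 ≡ 47
101^34 = 101^32·101^2 ≡ 46
101^51 = 101^32·101^16·101^2·101^1 ≡ 102
101^102 = 101^64·101^32·101^4·101^2 ≡ 1  ← first divisor giving 1
The order is 102.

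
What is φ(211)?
210

211 = 211
φ(n) = n × ∏(1 - 1/p) for each prime p dividing n
φ(211) = 211 × (1 - 1/211) = 210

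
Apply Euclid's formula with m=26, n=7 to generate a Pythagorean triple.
(627, 364, 725)

Euclid's formula: a = m² - n², b = 2mn, c = m² + n²
m = 26, n = 7
a = 26² - 7² = 676 - 49 = 627
b = 2 × 26 × 7 = 364
c = 26² + 7² = 676 + 49 = 725
Verification: 627² + 364² = 393129 + 132496 = 525625 = 725² ✓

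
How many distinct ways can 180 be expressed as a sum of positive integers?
684957390936

p(n) counts ways to write n as a sum of positive integers (order ignored).
Euler's pentagonal recurrence: p(k) = p(k-1) + p(k-2) - p(k-5) - p(k-7) + p(k-12) + p(k-15) - ... (offsets j(3j∓1)/2, signs ++--, p(0)=1, p(<0)=0).
DP table for k = 0..179: p(0)=1, p(1)=1, p(2)=2, p(3)=3, p(4)=5, p(5)=7, p(6)=11, p(7)=15, p(8)=22, p(9)=30, p(10)=42, p(11)=56, p(12)=77, p(13)=101, p(14)=135, p(15)=176, p(16)=231, p(17)=297, p(18)=385, p(19)=490, p(20)=627, p(21)=792, p(22)=1002, p(23)=1255, p(24)=1575, p(25)=1958, p(26)=2436, p(27)=3010, p(28)=3718, p(29)=4565, p(30)=5604, p(31)=6842, p(32)=8349, p(33)=10143, p(34)=12310, p(35)=14883, p(36)=17977, p(37)=21637, p(38)=26015, p(39)=31185, p(40)=37338, p(41)=44583, p(42)=53174, p(43)=63261, p(44)=75175, p(45)=89134, p(46)=105558, p(47)=124754, p(48)=147273, p(49)=173525, p(50)=204226, p(51)=239943, p(52)=281589, p(53)=329931, p(54)=386155, p(55)=451276, p(56)=526823, p(57)=614154, p(58)=715220, p(59)=831820, p(60)=966467, p(61)=1121505, p(62)=1300156, p(63)=1505499, p(64)=1741630, p(65)=2012558, p(66)=2323520, p(67)=2679689, p(68)=3087735, p(69)=3554345, p(70)=4087968, p(71)=4697205, p(72)=5392783, p(73)=6185689, p(74)=7089500, p(75)=8118264, p(76)=9289091, p(77)=10619863, p(78)=12132164, p(79)=13848650, p(80)=15796476, p(81)=18004327, p(82)=20506255, p(83)=23338469, p(84)=26543660, p(85)=30167357, p(86)=34262962, p(87)=38887673, p(88)=44108109, p(89)=49995925, p(90)=56634173, p(91)=64112359, p(92)=72533807, p(93)=82010177, p(94)=92669720, p(95)=104651419, p(96)=118114304, p(97)=133230930, p(98)=150198136, p(99)=169229875, p(100)=190569292, p(101)=214481126, p(102)=241265379, p(103)=271248950, p(104)=304801365, p(105)=342325709, p(106)=384276336, p(107)=431149389, p(108)=483502844, p(109)=541946240, p(110)=607163746, p(111)=679903203, p(112)=761002156, p(113)=851376628, p(114)=952050665, p(115)=1064144451, p(116)=1188908248, p(117)=1327710076, p(118)=1482074143, p(119)=1653668665, p(120)=1844349560, p(121)=2056148051, p(122)=2291320912, p(123)=2552338241, p(124)=2841940500, p(125)=3163127352, p(126)=3519222692, p(127)=3913864295, p(128)=4351078600, p(129)=4835271870, p(130)=5371315400, p(131)=5964539504, p(132)=6620830889, p(133)=7346629512, p(134)=8149040695, p(135)=9035836076, p(136)=10015581680, p(137)=11097645016, p(138)=12292341831, p(139)=13610949895, p(140)=15065878135, p(141)=16670689208, p(142)=18440293320, p(143)=20390982757, p(144)=22540654445, p(145)=24908858009, p(146)=27517052599, p(147)=30388671978, p(148)=33549419497, p(149)=37027355200, p(150)=40853235313, p(151)=45060624582, p(152)=49686288421, p(153)=54770336324, p(154)=60356673280, p(155)=66493182097, p(156)=73232243759, p(157)=80630964769, p(158)=88751778802, p(159)=97662728555, p(160)=107438159466, p(161)=118159068427, p(162)=129913904637, p(163)=142798995930, p(164)=156919475295, p(165)=172389800255, p(166)=189334822579, p(167)=207890420102, p(168)=228204732751, p(169)=250438925115, p(170)=274768617130, p(171)=301384802048, p(172)=330495499613, p(173)=362326859895, p(174)=397125074750, p(175)=435157697830, p(176)=476715857290, p(177)=522115831195, p(178)=571701605655, p(179)=625846753120.
Final step: p(180) = p(179) + p(178) - p(175) - p(173) + p(168) + p(165) - p(158) - p(154) + p(145) + p(140) - p(129) - p(123) + p(110) + p(103) - p(88) - p(80) + p(63) + p(54) - p(35) - p(25) + p(4)
= 625846753120 + 571701605655 - 435157697830 - 362326859895 + 228204732751 + 172389800255 - 88751778802 - 60356673280 + 24908858009 + 15065878135 - 4835271870 - 2552338241 + 607163746 + 271248950 - 44108109 - 15796476 + 1505499 + 386155 - 14883 - 1958 + 5
= 684957390936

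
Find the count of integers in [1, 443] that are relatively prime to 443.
442

443 = 443
φ(n) = n × ∏(1 - 1/p) for each prime p dividing n
φ(443) = 443 × (1 - 1/443) = 442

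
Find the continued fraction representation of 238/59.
[4; 29, 2]

Euclidean algorithm steps:
238 = 4 × 59 + 2
59 = 29 × 2 + 1
2 = 2 × 1 + 0
Continued fraction: [4; 29, 2]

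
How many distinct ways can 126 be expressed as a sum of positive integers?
3519222692

p(n) counts ways to write n as a sum of positive integers (order ignored).
Euler's pentagonal recurrence: p(k) = p(k-1) + p(k-2) - p(k-5) - p(k-7) + p(k-12) + p(k-15) - ... (offsets j(3j∓1)/2, signs ++--, p(0)=1, p(<0)=0).
DP table for k = 0..125: p(0)=1, p(1)=1, p(2)=2, p(3)=3, p(4)=5, p(5)=7, p(6)=11, p(7)=15, p(8)=22, p(9)=30, p(10)=42, p(11)=56, p(12)=77, p(13)=101, p(14)=135, p(15)=176, p(16)=231, p(17)=297, p(18)=385, p(19)=490, p(20)=627, p(21)=792, p(22)=1002, p(23)=1255, p(24)=1575, p(25)=1958, p(26)=2436, p(27)=3010, p(28)=3718, p(29)=4565, p(30)=5604, p(31)=6842, p(32)=8349, p(33)=10143, p(34)=12310, p(35)=14883, p(36)=17977, p(37)=21637, p(38)=26015, p(39)=31185, p(40)=37338, p(41)=44583, p(42)=53174, p(43)=63261, p(44)=75175, p(45)=89134, p(46)=105558, p(47)=124754, p(48)=147273, p(49)=173525, p(50)=204226, p(51)=239943, p(52)=281589, p(53)=329931, p(54)=386155, p(55)=451276, p(56)=526823, p(57)=614154, p(58)=715220, p(59)=831820, p(60)=966467, p(61)=1121505, p(62)=1300156, p(63)=1505499, p(64)=1741630, p(65)=2012558, p(66)=2323520, p(67)=2679689, p(68)=3087735, p(69)=3554345, p(70)=4087968, p(71)=4697205, p(72)=5392783, p(73)=6185689, p(74)=7089500, p(75)=8118264, p(76)=9289091, p(77)=10619863, p(78)=12132164, p(79)=13848650, p(80)=15796476, p(81)=18004327, p(82)=20506255, p(83)=23338469, p(84)=26543660, p(85)=30167357, p(86)=34262962, p(87)=38887673, p(88)=44108109, p(89)=49995925, p(90)=56634173, p(91)=64112359, p(92)=72533807, p(93)=82010177, p(94)=92669720, p(95)=104651419, p(96)=118114304, p(97)=133230930, p(98)=150198136, p(99)=169229875, p(100)=190569292, p(101)=214481126, p(102)=241265379, p(103)=271248950, p(104)=304801365, p(105)=342325709, p(106)=384276336, p(107)=431149389, p(108)=483502844, p(109)=541946240, p(110)=607163746, p(111)=679903203, p(112)=761002156, p(113)=851376628, p(114)=952050665, p(115)=1064144451, p(116)=1188908248, p(117)=1327710076, p(118)=1482074143, p(119)=1653668665, p(120)=1844349560, p(121)=2056148051, p(122)=2291320912, p(123)=2552338241, p(124)=2841940500, p(125)=3163127352.
Final step: p(126) = p(125) + p(124) - p(121) - p(119) + p(114) + p(111) - p(104) - p(100) + p(91) + p(86) - p(75) - p(69) + p(56) + p(49) - p(34) - p(26) + p(9) + p(0)
= 3163127352 + 2841940500 - 2056148051 - 1653668665 + 952050665 + 679903203 - 304801365 - 190569292 + 64112359 + 34262962 - 8118264 - 3554345 + 526823 + 173525 - 12310 - 2436 + 30 + 1
= 3519222692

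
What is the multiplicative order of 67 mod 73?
36

73 is prime, so ord(67) divides φ(73) = 72.
Divisors of 72: 1, 2, 3, 4, 6, 8, 9, 12, 18, 24, 36, 72.
Repeated squaring: 67^1 ≡ 67, 67^2 ≡ 36, 67^4 ≡ 55, 67^8 ≡ 32, 67^16 ≡ 2, 67^32 ≡ 4, 67^64 ≡ 16 (mod 73).
Test 67^d mod 73 for each divisor d in increasing order:
67^1 ≡ 67
67^2 ≡ 36
67^3 = 67^2·67^1 ≡ 3
67^4 ≡ 55
67^6 = 67^4·67^2 ≡ 9
67^8 ≡ 32
67^9 = 67^8·67^1 ≡ 27
67^12 = 67^8·67^4 ≡ 8
67^18 = 67^16·67^2 ≡ 72
67^24 = 67^16·67^8 ≡ 64
67^36 = 67^32·67^4 ≡ 1  ← first divisor giving 1
The order is 36.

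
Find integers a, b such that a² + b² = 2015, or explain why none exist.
Not possible

Factorization: 2015 = 5 × 13 × 31
By Fermat: n is sum of two squares iff every prime p ≡ 3 (mod 4) appears to even power.
Prime(s) ≡ 3 (mod 4) with odd exponent: [(31, 1)]
Therefore 2015 cannot be expressed as a² + b².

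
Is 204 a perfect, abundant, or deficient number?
abundant

Proper divisors of 204: sum = 1 + 2 + 3 + 4 + 6 + 12 + 17 + 34 + 51 + 68 + 102 = 300
Since 300 > 204, 204 is abundant.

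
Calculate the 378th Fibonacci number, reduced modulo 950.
114

Matrix identity: Q^n = [[F_(n+1), F_n], [F_n, F_(n-1)]] with Q = [[1,1],[1,0]].
n = 378 = 101111010₂. Square-and-multiply, entries mod 950:
Q^1 = [[1,1],[1,0]]
Q^2 = (Q^1)² = [[2,1],[1,1]]
Q^5 = (Q^2)²·Q = [[8,5],[5,3]]
Q^11 = (Q^5)²·Q = [[144,89],[89,55]]
Q^23 = (Q^11)²·Q = [[768,157],[157,611]]
Q^47 = (Q^23)²·Q = [[676,773],[773,853]]
Q^94 = (Q^47)² = [[5,117],[117,838]]
Q^189 = (Q^94)²·Q = [[245,414],[414,781]]
Q^378 = (Q^189)² = [[571,114],[114,457]]
F_378 mod 950 = Q^378[0][1] = 114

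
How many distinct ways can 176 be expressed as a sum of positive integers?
476715857290

p(n) counts ways to write n as a sum of positive integers (order ignored).
Euler's pentagonal recurrence: p(k) = p(k-1) + p(k-2) - p(k-5) - p(k-7) + p(k-12) + p(k-15) - ... (offsets j(3j∓1)/2, signs ++--, p(0)=1, p(<0)=0).
DP table for k = 0..175: p(0)=1, p(1)=1, p(2)=2, p(3)=3, p(4)=5, p(5)=7, p(6)=11, p(7)=15, p(8)=22, p(9)=30, p(10)=42, p(11)=56, p(12)=77, p(13)=101, p(14)=135, p(15)=176, p(16)=231, p(17)=297, p(18)=385, p(19)=490, p(20)=627, p(21)=792, p(22)=1002, p(23)=1255, p(24)=1575, p(25)=1958, p(26)=2436, p(27)=3010, p(28)=3718, p(29)=4565, p(30)=5604, p(31)=6842, p(32)=8349, p(33)=10143, p(34)=12310, p(35)=14883, p(36)=17977, p(37)=21637, p(38)=26015, p(39)=31185, p(40)=37338, p(41)=44583, p(42)=53174, p(43)=63261, p(44)=75175, p(45)=89134, p(46)=105558, p(47)=124754, p(48)=147273, p(49)=173525, p(50)=204226, p(51)=239943, p(52)=281589, p(53)=329931, p(54)=386155, p(55)=451276, p(56)=526823, p(57)=614154, p(58)=715220, p(59)=831820, p(60)=966467, p(61)=1121505, p(62)=1300156, p(63)=1505499, p(64)=1741630, p(65)=2012558, p(66)=2323520, p(67)=2679689, p(68)=3087735, p(69)=3554345, p(70)=4087968, p(71)=4697205, p(72)=5392783, p(73)=6185689, p(74)=7089500, p(75)=8118264, p(76)=9289091, p(77)=10619863, p(78)=12132164, p(79)=13848650, p(80)=15796476, p(81)=18004327, p(82)=20506255, p(83)=23338469, p(84)=26543660, p(85)=30167357, p(86)=34262962, p(87)=38887673, p(88)=44108109, p(89)=49995925, p(90)=56634173, p(91)=64112359, p(92)=72533807, p(93)=82010177, p(94)=92669720, p(95)=104651419, p(96)=118114304, p(97)=133230930, p(98)=150198136, p(99)=169229875, p(100)=190569292, p(101)=214481126, p(102)=241265379, p(103)=271248950, p(104)=304801365, p(105)=342325709, p(106)=384276336, p(107)=431149389, p(108)=483502844, p(109)=541946240, p(110)=607163746, p(111)=679903203, p(112)=761002156, p(113)=851376628, p(114)=952050665, p(115)=1064144451, p(116)=1188908248, p(117)=1327710076, p(118)=1482074143, p(119)=1653668665, p(120)=1844349560, p(121)=2056148051, p(122)=2291320912, p(123)=2552338241, p(124)=2841940500, p(125)=3163127352, p(126)=3519222692, p(127)=3913864295, p(128)=4351078600, p(129)=4835271870, p(130)=5371315400, p(131)=5964539504, p(132)=6620830889, p(133)=7346629512, p(134)=8149040695, p(135)=9035836076, p(136)=10015581680, p(137)=11097645016, p(138)=12292341831, p(139)=13610949895, p(140)=15065878135, p(141)=16670689208, p(142)=18440293320, p(143)=20390982757, p(144)=22540654445, p(145)=24908858009, p(146)=27517052599, p(147)=30388671978, p(148)=33549419497, p(149)=37027355200, p(150)=40853235313, p(151)=45060624582, p(152)=49686288421, p(153)=54770336324, p(154)=60356673280, p(155)=66493182097, p(156)=73232243759, p(157)=80630964769, p(158)=88751778802, p(159)=97662728555, p(160)=107438159466, p(161)=118159068427, p(162)=129913904637, p(163)=142798995930, p(164)=156919475295, p(165)=172389800255, p(166)=189334822579, p(167)=207890420102, p(168)=228204732751, p(169)=250438925115, p(170)=274768617130, p(171)=301384802048, p(172)=330495499613, p(173)=362326859895, p(174)=397125074750, p(175)=435157697830.
Final step: p(176) = p(175) + p(174) - p(171) - p(169) + p(164) + p(161) - p(154) - p(150) + p(141) + p(136) - p(125) - p(119) + p(106) + p(99) - p(84) - p(76) + p(59) + p(50) - p(31) - p(21) + p(0)
= 435157697830 + 397125074750 - 301384802048 - 250438925115 + 156919475295 + 118159068427 - 60356673280 - 40853235313 + 16670689208 + 10015581680 - 3163127352 - 1653668665 + 384276336 + 169229875 - 26543660 - 9289091 + 831820 + 204226 - 6842 - 792 + 1
= 476715857290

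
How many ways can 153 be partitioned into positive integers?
54770336324

p(n) counts ways to write n as a sum of positive integers (order ignored).
Euler's pentagonal recurrence: p(k) = p(k-1) + p(k-2) - p(k-5) - p(k-7) + p(k-12) + p(k-15) - ... (offsets j(3j∓1)/2, signs ++--, p(0)=1, p(<0)=0).
DP table for k = 0..152: p(0)=1, p(1)=1, p(2)=2, p(3)=3, p(4)=5, p(5)=7, p(6)=11, p(7)=15, p(8)=22, p(9)=30, p(10)=42, p(11)=56, p(12)=77, p(13)=101, p(14)=135, p(15)=176, p(16)=231, p(17)=297, p(18)=385, p(19)=490, p(20)=627, p(21)=792, p(22)=1002, p(23)=1255, p(24)=1575, p(25)=1958, p(26)=2436, p(27)=3010, p(28)=3718, p(29)=4565, p(30)=5604, p(31)=6842, p(32)=8349, p(33)=10143, p(34)=12310, p(35)=14883, p(36)=17977, p(37)=21637, p(38)=26015, p(39)=31185, p(40)=37338, p(41)=44583, p(42)=53174, p(43)=63261, p(44)=75175, p(45)=89134, p(46)=105558, p(47)=124754, p(48)=147273, p(49)=173525, p(50)=204226, p(51)=239943, p(52)=281589, p(53)=329931, p(54)=386155, p(55)=451276, p(56)=526823, p(57)=614154, p(58)=715220, p(59)=831820, p(60)=966467, p(61)=1121505, p(62)=1300156, p(63)=1505499, p(64)=1741630, p(65)=2012558, p(66)=2323520, p(67)=2679689, p(68)=3087735, p(69)=3554345, p(70)=4087968, p(71)=4697205, p(72)=5392783, p(73)=6185689, p(74)=7089500, p(75)=8118264, p(76)=9289091, p(77)=10619863, p(78)=12132164, p(79)=13848650, p(80)=15796476, p(81)=18004327, p(82)=20506255, p(83)=23338469, p(84)=26543660, p(85)=30167357, p(86)=34262962, p(87)=38887673, p(88)=44108109, p(89)=49995925, p(90)=56634173, p(91)=64112359, p(92)=72533807, p(93)=82010177, p(94)=92669720, p(95)=104651419, p(96)=118114304, p(97)=133230930, p(98)=150198136, p(99)=169229875, p(100)=190569292, p(101)=214481126, p(102)=241265379, p(103)=271248950, p(104)=304801365, p(105)=342325709, p(106)=384276336, p(107)=431149389, p(108)=483502844, p(109)=541946240, p(110)=607163746, p(111)=679903203, p(112)=761002156, p(113)=851376628, p(114)=952050665, p(115)=1064144451, p(116)=1188908248, p(117)=1327710076, p(118)=1482074143, p(119)=1653668665, p(120)=1844349560, p(121)=2056148051, p(122)=2291320912, p(123)=2552338241, p(124)=2841940500, p(125)=3163127352, p(126)=3519222692, p(127)=3913864295, p(128)=4351078600, p(129)=4835271870, p(130)=5371315400, p(131)=5964539504, p(132)=6620830889, p(133)=7346629512, p(134)=8149040695, p(135)=9035836076, p(136)=10015581680, p(137)=11097645016, p(138)=12292341831, p(139)=13610949895, p(140)=15065878135, p(141)=16670689208, p(142)=18440293320, p(143)=20390982757, p(144)=22540654445, p(145)=24908858009, p(146)=27517052599, p(147)=30388671978, p(148)=33549419497, p(149)=37027355200, p(150)=40853235313, p(151)=45060624582, p(152)=49686288421.
Final step: p(153) = p(152) + p(151) - p(148) - p(146) + p(141) + p(138) - p(131) - p(127) + p(118) + p(113) - p(102) - p(96) + p(83) + p(76) - p(61) - p(53) + p(36) + p(27) - p(8)
= 49686288421 + 45060624582 - 33549419497 - 27517052599 + 16670689208 + 12292341831 - 5964539504 - 3913864295 + 1482074143 + 851376628 - 241265379 - 118114304 + 23338469 + 9289091 - 1121505 - 329931 + 17977 + 3010 - 22
= 54770336324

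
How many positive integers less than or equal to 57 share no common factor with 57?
36

57 = 3 × 19
φ(n) = n × ∏(1 - 1/p) for each prime p dividing n
φ(57) = 57 × (1 - 1/3) × (1 - 1/19) = 36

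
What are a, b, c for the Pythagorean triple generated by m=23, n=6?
(493, 276, 565)

Euclid's formula: a = m² - n², b = 2mn, c = m² + n²
m = 23, n = 6
a = 23² - 6² = 529 - 36 = 493
b = 2 × 23 × 6 = 276
c = 23² + 6² = 529 + 36 = 565
Verification: 493² + 276² = 243049 + 76176 = 319225 = 565² ✓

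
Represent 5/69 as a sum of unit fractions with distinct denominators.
1/14 + 1/966

Greedy algorithm:
5/69: ceiling(69/5) = 14, use 1/14
1/966: ceiling(966/1) = 966, use 1/966
Result: 5/69 = 1/14 + 1/966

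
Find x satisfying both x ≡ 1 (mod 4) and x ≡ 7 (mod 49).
105

Using Chinese Remainder Theorem:
M = 4 × 49 = 196
M1 = 49, M2 = 4
y1 = 49^(-1) mod 4 = 1
y2 = 4^(-1) mod 49 = 37
x = (1×49×1 + 7×4×37) mod 196 = 105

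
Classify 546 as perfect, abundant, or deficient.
abundant

Proper divisors of 546: sum = 1 + 2 + 3 + 6 + 7 + 13 + 14 + 21 + 26 + 39 + 42 + 78 + 91 + 182 + 273 = 798
Since 798 > 546, 546 is abundant.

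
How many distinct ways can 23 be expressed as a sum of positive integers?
1255

p(n) counts ways to write n as a sum of positive integers (order ignored).
Euler's pentagonal recurrence: p(k) = p(k-1) + p(k-2) - p(k-5) - p(k-7) + p(k-12) + p(k-15) - ... (offsets j(3j∓1)/2, signs ++--, p(0)=1, p(<0)=0).
DP table for k = 0..22: p(0)=1, p(1)=1, p(2)=2, p(3)=3, p(4)=5, p(5)=7, p(6)=11, p(7)=15, p(8)=22, p(9)=30, p(10)=42, p(11)=56, p(12)=77, p(13)=101, p(14)=135, p(15)=176, p(16)=231, p(17)=297, p(18)=385, p(19)=490, p(20)=627, p(21)=792, p(22)=1002.
Final step: p(23) = p(22) + p(21) - p(18) - p(16) + p(11) + p(8) - p(1)
= 1002 + 792 - 385 - 231 + 56 + 22 - 1
= 1255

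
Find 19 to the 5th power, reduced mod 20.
19

Repeated squaring. Binary of 5 = 101.
19^1 ≡ 19 (mod 20); 19^2 ≡ 1 (mod 20); 19^4 ≡ 1 (mod 20)
19^5 = 19^1 × 19^4 ≡ 19 (mod 20)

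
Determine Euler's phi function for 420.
96

420 = 2^2 × 3 × 5 × 7
φ(n) = n × ∏(1 - 1/p) for each prime p dividing n
φ(420) = 420 × (1 - 1/2) × (1 - 1/3) × (1 - 1/5) × (1 - 1/7) = 96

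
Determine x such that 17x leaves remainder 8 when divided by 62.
x ≡ 26 (mod 62)

gcd(17, 62) = 1, which divides 8, so solutions exist.
Find 17^(-1) mod 62 by the extended Euclidean algorithm:
62 = 3 × 17 + 11  ⟹  11 = (1)·62 + (-3)·17
17 = 1 × 11 + 6  ⟹  6 = (-1)·62 + (4)·17
11 = 1 × 6 + 5  ⟹  5 = (2)·62 + (-7)·17
6 = 1 × 5 + 1  ⟹  1 = (-3)·62 + (11)·17
So (11)·17 ≡ 1 (mod 62), i.e. 17^(-1) ≡ 11 (mod 62).
x ≡ 11 × 8 = 88 ≡ 26 (mod 62).
Check: 17 × 26 = 442 ≡ 8 (mod 62).
Unique solution: x ≡ 26 (mod 62)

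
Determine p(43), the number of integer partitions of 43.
63261

p(n) counts ways to write n as a sum of positive integers (order ignored).
Euler's pentagonal recurrence: p(k) = p(k-1) + p(k-2) - p(k-5) - p(k-7) + p(k-12) + p(k-15) - ... (offsets j(3j∓1)/2, signs ++--, p(0)=1, p(<0)=0).
DP table for k = 0..42: p(0)=1, p(1)=1, p(2)=2, p(3)=3, p(4)=5, p(5)=7, p(6)=11, p(7)=15, p(8)=22, p(9)=30, p(10)=42, p(11)=56, p(12)=77, p(13)=101, p(14)=135, p(15)=176, p(16)=231, p(17)=297, p(18)=385, p(19)=490, p(20)=627, p(21)=792, p(22)=1002, p(23)=1255, p(24)=1575, p(25)=1958, p(26)=2436, p(27)=3010, p(28)=3718, p(29)=4565, p(30)=5604, p(31)=6842, p(32)=8349, p(33)=10143, p(34)=12310, p(35)=14883, p(36)=17977, p(37)=21637, p(38)=26015, p(39)=31185, p(40)=37338, p(41)=44583, p(42)=53174.
Final step: p(43) = p(42) + p(41) - p(38) - p(36) + p(31) + p(28) - p(21) - p(17) + p(8) + p(3)
= 53174 + 44583 - 26015 - 17977 + 6842 + 3718 - 792 - 297 + 22 + 3
= 63261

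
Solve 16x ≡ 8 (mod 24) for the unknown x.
x ≡ 2 (mod 3)

gcd(16, 24) = 8, which divides 8, so solutions exist.
Divide through by 8: 2x ≡ 1 (mod 3).
Find 2^(-1) mod 3 by the extended Euclidean algorithm:
3 = 1 × 2 + 1  ⟹  1 = (1)·3 + (-1)·2
So (-1)·2 ≡ 1 (mod 3), i.e. 2^(-1) ≡ -1 ≡ 2 (mod 3).
x ≡ 2 × 1 = 2 ≡ 2 (mod 3).
Check: 16 × 2 = 32 ≡ 8 (mod 24).
x ≡ 2 (mod 3), giving 8 solutions mod 24.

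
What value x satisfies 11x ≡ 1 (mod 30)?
11

gcd(11, 30) = 1, so the inverse exists.
Extended Euclidean algorithm on (30, 11):
30 = 2 × 11 + 8  ⟹  8 = (1)·30 + (-2)·11
11 = 1 × 8 + 3  ⟹  3 = (-1)·30 + (3)·11
8 = 2 × 3 + 2  ⟹  2 = (3)·30 + (-8)·11
3 = 1 × 2 + 1  ⟹  1 = (-4)·30 + (11)·11
So (11)·11 ≡ 1 (mod 30), i.e. 11^(-1) ≡ 11 (mod 30).
Check: 11 × 11 = 121 ≡ 1 (mod 30)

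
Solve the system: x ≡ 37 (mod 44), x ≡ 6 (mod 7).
125

Using Chinese Remainder Theorem:
M = 44 × 7 = 308
M1 = 7, M2 = 44
y1 = 7^(-1) mod 44 = 19
y2 = 44^(-1) mod 7 = 4
x = (37×7×19 + 6×44×4) mod 308 = 125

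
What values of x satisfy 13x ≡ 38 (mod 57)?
x ≡ 38 (mod 57)

gcd(13, 57) = 1, which divides 38, so solutions exist.
Find 13^(-1) mod 57 by the extended Euclidean algorithm:
57 = 4 × 13 + 5  ⟹  5 = (1)·57 + (-4)·13
13 = 2 × 5 + 3  ⟹  3 = (-2)·57 + (9)·13
5 = 1 × 3 + 2  ⟹  2 = (3)·57 + (-13)·13
3 = 1 × 2 + 1  ⟹  1 = (-5)·57 + (22)·13
So (22)·13 ≡ 1 (mod 57), i.e. 13^(-1) ≡ 22 (mod 57).
x ≡ 22 × 38 = 836 ≡ 38 (mod 57).
Check: 13 × 38 = 494 ≡ 38 (mod 57).
Unique solution: x ≡ 38 (mod 57)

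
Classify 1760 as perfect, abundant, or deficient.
abundant

Proper divisors of 1760: sum = 1 + 2 + 4 + 5 + 8 + 10 + 11 + 16 + ... + 220 + 352 + 440 + 880 (23 divisors) = 2776
Since 2776 > 1760, 1760 is abundant.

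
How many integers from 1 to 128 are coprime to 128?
64

128 = 2^7
φ(n) = n × ∏(1 - 1/p) for each prime p dividing n
φ(128) = 128 × (1 - 1/2) = 64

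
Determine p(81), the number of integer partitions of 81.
18004327

p(n) counts ways to write n as a sum of positive integers (order ignored).
Euler's pentagonal recurrence: p(k) = p(k-1) + p(k-2) - p(k-5) - p(k-7) + p(k-12) + p(k-15) - ... (offsets j(3j∓1)/2, signs ++--, p(0)=1, p(<0)=0).
DP table for k = 0..80: p(0)=1, p(1)=1, p(2)=2, p(3)=3, p(4)=5, p(5)=7, p(6)=11, p(7)=15, p(8)=22, p(9)=30, p(10)=42, p(11)=56, p(12)=77, p(13)=101, p(14)=135, p(15)=176, p(16)=231, p(17)=297, p(18)=385, p(19)=490, p(20)=627, p(21)=792, p(22)=1002, p(23)=1255, p(24)=1575, p(25)=1958, p(26)=2436, p(27)=3010, p(28)=3718, p(29)=4565, p(30)=5604, p(31)=6842, p(32)=8349, p(33)=10143, p(34)=12310, p(35)=14883, p(36)=17977, p(37)=21637, p(38)=26015, p(39)=31185, p(40)=37338, p(41)=44583, p(42)=53174, p(43)=63261, p(44)=75175, p(45)=89134, p(46)=105558, p(47)=124754, p(48)=147273, p(49)=173525, p(50)=204226, p(51)=239943, p(52)=281589, p(53)=329931, p(54)=386155, p(55)=451276, p(56)=526823, p(57)=614154, p(58)=715220, p(59)=831820, p(60)=966467, p(61)=1121505, p(62)=1300156, p(63)=1505499, p(64)=1741630, p(65)=2012558, p(66)=2323520, p(67)=2679689, p(68)=3087735, p(69)=3554345, p(70)=4087968, p(71)=4697205, p(72)=5392783, p(73)=6185689, p(74)=7089500, p(75)=8118264, p(76)=9289091, p(77)=10619863, p(78)=12132164, p(79)=13848650, p(80)=15796476.
Final step: p(81) = p(80) + p(79) - p(76) - p(74) + p(69) + p(66) - p(59) - p(55) + p(46) + p(41) - p(30) - p(24) + p(11) + p(4)
= 15796476 + 13848650 - 9289091 - 7089500 + 3554345 + 2323520 - 831820 - 451276 + 105558 + 44583 - 5604 - 1575 + 56 + 5
= 18004327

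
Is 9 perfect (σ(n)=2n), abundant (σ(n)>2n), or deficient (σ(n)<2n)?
deficient

Proper divisors of 9: sum = 1 + 3 = 4
Since 4 < 9, 9 is deficient.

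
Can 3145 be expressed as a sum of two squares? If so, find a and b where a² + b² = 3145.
3² + 56² (a=3, b=56)

Factorization: 3145 = 5 × 17 × 37
By Fermat: n is sum of two squares iff every prime p ≡ 3 (mod 4) appears to even power.
All primes ≡ 3 (mod 4) appear to even power.
Search a = 0, 1, 2, … for 3145 - a² a perfect square: first hit at a = 3: 3145 - 9 = 3136 = 56².
3145 = 3² + 56² = 9 + 3136 ✓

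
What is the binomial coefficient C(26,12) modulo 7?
3

Using Lucas' theorem:
Write n=26 and k=12 in base 7:
n in base 7: [3, 5]
k in base 7: [1, 5]
C(26,12) mod 7 = ∏ C(n_i, k_i) mod 7
Digit binomials (mod 7): C(3,1) = 3; C(5,5) = 1
Product: 3 × 1 = 3 ≡ 3 (mod 7)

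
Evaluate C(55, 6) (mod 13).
0

Using Lucas' theorem:
Write n=55 and k=6 in base 13:
n in base 13: [4, 3]
k in base 13: [0, 6]
C(55,6) mod 13 = ∏ C(n_i, k_i) mod 13
Digit binomials (mod 13): C(4,0) = 1; C(3,6) = 0 (k_i > n_i)
Product: 1 × 0 = 0 ≡ 0 (mod 13)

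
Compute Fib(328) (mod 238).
105

Matrix identity: Q^n = [[F_(n+1), F_n], [F_n, F_(n-1)]] with Q = [[1,1],[1,0]].
n = 328 = 101001000₂. Square-and-multiply, entries mod 238:
Q^1 = [[1,1],[1,0]]
Q^2 = (Q^1)² = [[2,1],[1,1]]
Q^5 = (Q^2)²·Q = [[8,5],[5,3]]
Q^10 = (Q^5)² = [[89,55],[55,34]]
Q^20 = (Q^10)² = [[236,101],[101,135]]
Q^41 = (Q^20)²·Q = [[76,209],[209,105]]
Q^82 = (Q^41)² = [[191,225],[225,204]]
Q^164 = (Q^82)² = [[236,101],[101,135]]
Q^328 = (Q^164)² = [[209,105],[105,104]]
F_328 mod 238 = Q^328[0][1] = 105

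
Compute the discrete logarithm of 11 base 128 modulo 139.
70

Baby-step giant-step with step n = ⌈√139⌉ = 12.
Baby steps 128^j mod 139 (j:value) for j=0..11: 0:1, 1:128, 2:121, 3:59, 4:46, 5:50, 6:6, 7:73, 8:31, 9:76, 10:137, 11:22.
Giant-step multiplier: 128^(-12) ≡ 128^(138-12) = 128^126 ≡ 112 (mod 139).
Giant steps γ_i = 11·112^i mod 139: γ_0=11, γ_1=120, γ_2=96, γ_3=49, γ_4=67, γ_5=137 (in table at j=10).
x = i·n + j = 5·12 + 10 = 70.
Check: 128^70 ≡ 11 (mod 139).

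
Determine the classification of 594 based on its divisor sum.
abundant

Proper divisors of 594: sum = 1 + 2 + 3 + 6 + 9 + 11 + 18 + 22 + 27 + 33 + 54 + 66 + 99 + 198 + 297 = 846
Since 846 > 594, 594 is abundant.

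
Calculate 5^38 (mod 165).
70

Repeated squaring. Binary of 38 = 100110.
5^1 ≡ 5 (mod 165); 5^2 ≡ 25 (mod 165); 5^4 ≡ 130 (mod 165); 5^8 ≡ 70 (mod 165); 5^16 ≡ 115 (mod 165); 5^32 ≡ 25 (mod 165)
5^38 = 5^2 × 5^4 × 5^32 ≡ 70 (mod 165)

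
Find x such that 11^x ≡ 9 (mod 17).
14

Baby-step giant-step with step n = ⌈√17⌉ = 5.
Baby steps 11^j mod 17 (j:value) for j=0..4: 0:1, 1:11, 2:2, 3:5, 4:4.
Giant-step multiplier: 11^(-5) ≡ 11^(16-5) = 11^11 ≡ 12 (mod 17).
Giant steps γ_i = 9·12^i mod 17: γ_0=9, γ_1=6, γ_2=4 (in table at j=4).
x = i·n + j = 2·5 + 4 = 14.
Check: 11^14 ≡ 9 (mod 17).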